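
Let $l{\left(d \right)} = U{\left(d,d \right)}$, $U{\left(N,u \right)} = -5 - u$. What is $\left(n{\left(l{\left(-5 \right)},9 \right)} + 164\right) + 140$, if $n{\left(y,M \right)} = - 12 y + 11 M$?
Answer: $403$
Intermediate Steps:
$l{\left(d \right)} = -5 - d$
$\left(n{\left(l{\left(-5 \right)},9 \right)} + 164\right) + 140 = \left(\left(- 12 \left(-5 - -5\right) + 11 \cdot 9\right) + 164\right) + 140 = \left(\left(- 12 \left(-5 + 5\right) + 99\right) + 164\right) + 140 = \left(\left(\left(-12\right) 0 + 99\right) + 164\right) + 140 = \left(\left(0 + 99\right) + 164\right) + 140 = \left(99 + 164\right) + 140 = 263 + 140 = 403$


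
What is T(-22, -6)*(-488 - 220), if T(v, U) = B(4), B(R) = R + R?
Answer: -5664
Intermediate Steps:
B(R) = 2*R
T(v, U) = 8 (T(v, U) = 2*4 = 8)
T(-22, -6)*(-488 - 220) = 8*(-488 - 220) = 8*(-708) = -5664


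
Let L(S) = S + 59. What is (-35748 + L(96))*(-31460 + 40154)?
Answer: -309445542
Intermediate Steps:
L(S) = 59 + S
(-35748 + L(96))*(-31460 + 40154) = (-35748 + (59 + 96))*(-31460 + 40154) = (-35748 + 155)*8694 = -35593*8694 = -309445542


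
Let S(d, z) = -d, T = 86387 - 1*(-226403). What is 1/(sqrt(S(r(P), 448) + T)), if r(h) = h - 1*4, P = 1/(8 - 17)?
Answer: 3*sqrt(2815147)/2815147 ≈ 0.0017880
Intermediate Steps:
P = -1/9 (P = 1/(-9) = -1/9 ≈ -0.11111)
r(h) = -4 + h (r(h) = h - 4 = -4 + h)
T = 312790 (T = 86387 + 226403 = 312790)
1/(sqrt(S(r(P), 448) + T)) = 1/(sqrt(-(-4 - 1/9) + 312790)) = 1/(sqrt(-1*(-37/9) + 312790)) = 1/(sqrt(37/9 + 312790)) = 1/(sqrt(2815147/9)) = 1/(sqrt(2815147)/3) = 3*sqrt(2815147)/2815147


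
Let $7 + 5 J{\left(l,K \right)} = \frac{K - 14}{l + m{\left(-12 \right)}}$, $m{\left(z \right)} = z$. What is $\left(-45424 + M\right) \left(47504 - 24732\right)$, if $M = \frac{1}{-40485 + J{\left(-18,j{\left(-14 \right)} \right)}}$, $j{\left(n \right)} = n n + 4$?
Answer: $- \frac{1047005642012948}{1012191} \approx -1.0344 \cdot 10^{9}$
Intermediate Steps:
$j{\left(n \right)} = 4 + n^{2}$ ($j{\left(n \right)} = n^{2} + 4 = 4 + n^{2}$)
$J{\left(l,K \right)} = - \frac{7}{5} + \frac{-14 + K}{5 \left(-12 + l\right)}$ ($J{\left(l,K \right)} = - \frac{7}{5} + \frac{\left(K - 14\right) \frac{1}{l - 12}}{5} = - \frac{7}{5} + \frac{\left(-14 + K\right) \frac{1}{-12 + l}}{5} = - \frac{7}{5} + \frac{\frac{1}{-12 + l} \left(-14 + K\right)}{5} = - \frac{7}{5} + \frac{-14 + K}{5 \left(-12 + l\right)}$)
$M = - \frac{25}{1012191}$ ($M = \frac{1}{-40485 + \frac{70 + \left(4 + \left(-14\right)^{2}\right) - -126}{5 \left(-12 - 18\right)}} = \frac{1}{-40485 + \frac{70 + \left(4 + 196\right) + 126}{5 \left(-30\right)}} = \frac{1}{-40485 + \frac{1}{5} \left(- \frac{1}{30}\right) \left(70 + 200 + 126\right)} = \frac{1}{-40485 + \frac{1}{5} \left(- \frac{1}{30}\right) 396} = \frac{1}{-40485 - \frac{66}{25}} = \frac{1}{- \frac{1012191}{25}} = - \frac{25}{1012191} \approx -2.4699 \cdot 10^{-5}$)
$\left(-45424 + M\right) \left(47504 - 24732\right) = \left(-45424 - \frac{25}{1012191}\right) \left(47504 - 24732\right) = \left(- \frac{45977764009}{1012191}\right) 22772 = - \frac{1047005642012948}{1012191}$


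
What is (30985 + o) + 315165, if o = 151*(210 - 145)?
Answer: 355965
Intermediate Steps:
o = 9815 (o = 151*65 = 9815)
(30985 + o) + 315165 = (30985 + 9815) + 315165 = 40800 + 315165 = 355965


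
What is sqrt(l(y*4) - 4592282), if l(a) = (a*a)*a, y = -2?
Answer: I*sqrt(4592794) ≈ 2143.1*I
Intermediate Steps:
l(a) = a**3 (l(a) = a**2*a = a**3)
sqrt(l(y*4) - 4592282) = sqrt((-2*4)**3 - 4592282) = sqrt((-8)**3 - 4592282) = sqrt(-512 - 4592282) = sqrt(-4592794) = I*sqrt(4592794)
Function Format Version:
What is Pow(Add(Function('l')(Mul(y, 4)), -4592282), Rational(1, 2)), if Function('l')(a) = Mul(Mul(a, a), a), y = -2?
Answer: Mul(I, Pow(4592794, Rational(1, 2))) ≈ Mul(2143.1, I)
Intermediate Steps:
Function('l')(a) = Pow(a, 3) (Function('l')(a) = Mul(Pow(a, 2), a) = Pow(a, 3))
Pow(Add(Function('l')(Mul(y, 4)), -4592282), Rational(1, 2)) = Pow(Add(Pow(Mul(-2, 4), 3), -4592282), Rational(1, 2)) = Pow(Add(Pow(-8, 3), -4592282), Rational(1, 2)) = Pow(Add(-512, -4592282), Rational(1, 2)) = Pow(-4592794, Rational(1, 2)) = Mul(I, Pow(4592794, Rational(1, 2)))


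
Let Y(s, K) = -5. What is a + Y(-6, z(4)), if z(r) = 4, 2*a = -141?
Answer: -151/2 ≈ -75.500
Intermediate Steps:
a = -141/2 (a = (½)*(-141) = -141/2 ≈ -70.500)
a + Y(-6, z(4)) = -141/2 - 5 = -151/2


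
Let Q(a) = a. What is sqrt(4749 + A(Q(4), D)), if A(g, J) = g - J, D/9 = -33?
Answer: 5*sqrt(202) ≈ 71.063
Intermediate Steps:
D = -297 (D = 9*(-33) = -297)
sqrt(4749 + A(Q(4), D)) = sqrt(4749 + (4 - 1*(-297))) = sqrt(4749 + (4 + 297)) = sqrt(4749 + 301) = sqrt(5050) = 5*sqrt(202)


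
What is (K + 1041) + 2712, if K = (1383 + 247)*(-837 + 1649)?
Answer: 1327313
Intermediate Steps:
K = 1323560 (K = 1630*812 = 1323560)
(K + 1041) + 2712 = (1323560 + 1041) + 2712 = 1324601 + 2712 = 1327313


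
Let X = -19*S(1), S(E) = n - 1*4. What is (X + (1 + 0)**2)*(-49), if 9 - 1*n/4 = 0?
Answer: 29743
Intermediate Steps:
n = 36 (n = 36 - 4*0 = 36 + 0 = 36)
S(E) = 32 (S(E) = 36 - 1*4 = 36 - 4 = 32)
X = -608 (X = -19*32 = -608)
(X + (1 + 0)**2)*(-49) = (-608 + (1 + 0)**2)*(-49) = (-608 + 1**2)*(-49) = (-608 + 1)*(-49) = -607*(-49) = 29743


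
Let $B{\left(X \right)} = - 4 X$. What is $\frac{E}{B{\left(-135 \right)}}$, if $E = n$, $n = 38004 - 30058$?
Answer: $\frac{3973}{270} \approx 14.715$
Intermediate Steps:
$n = 7946$ ($n = 38004 - 30058 = 7946$)
$E = 7946$
$\frac{E}{B{\left(-135 \right)}} = \frac{7946}{\left(-4\right) \left(-135\right)} = \frac{7946}{540} = 7946 \cdot \frac{1}{540} = \frac{3973}{270}$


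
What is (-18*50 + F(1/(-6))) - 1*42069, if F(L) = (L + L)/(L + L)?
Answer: -42968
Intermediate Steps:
F(L) = 1 (F(L) = (2*L)/((2*L)) = (2*L)*(1/(2*L)) = 1)
(-18*50 + F(1/(-6))) - 1*42069 = (-18*50 + 1) - 1*42069 = (-900 + 1) - 42069 = -899 - 42069 = -42968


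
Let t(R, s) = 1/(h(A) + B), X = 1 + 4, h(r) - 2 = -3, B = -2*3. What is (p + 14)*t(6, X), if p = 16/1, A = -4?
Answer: -30/7 ≈ -4.2857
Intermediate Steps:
B = -6
h(r) = -1 (h(r) = 2 - 3 = -1)
p = 16 (p = 16*1 = 16)
X = 5
t(R, s) = -1/7 (t(R, s) = 1/(-1 - 6) = 1/(-7) = -1/7)
(p + 14)*t(6, X) = (16 + 14)*(-1/7) = 30*(-1/7) = -30/7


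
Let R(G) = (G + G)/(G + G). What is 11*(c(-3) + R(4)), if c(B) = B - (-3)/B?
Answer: -33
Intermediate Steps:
c(B) = B + 3/B
R(G) = 1 (R(G) = (2*G)/((2*G)) = (2*G)*(1/(2*G)) = 1)
11*(c(-3) + R(4)) = 11*((-3 + 3/(-3)) + 1) = 11*((-3 + 3*(-⅓)) + 1) = 11*((-3 - 1) + 1) = 11*(-4 + 1) = 11*(-3) = -33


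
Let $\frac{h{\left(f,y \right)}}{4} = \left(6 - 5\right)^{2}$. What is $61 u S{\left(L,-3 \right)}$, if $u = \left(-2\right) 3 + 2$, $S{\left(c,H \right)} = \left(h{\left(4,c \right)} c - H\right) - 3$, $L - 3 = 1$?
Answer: $-3904$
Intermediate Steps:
$L = 4$ ($L = 3 + 1 = 4$)
$h{\left(f,y \right)} = 4$ ($h{\left(f,y \right)} = 4 \left(6 - 5\right)^{2} = 4 \cdot 1^{2} = 4 \cdot 1 = 4$)
$S{\left(c,H \right)} = -3 - H + 4 c$ ($S{\left(c,H \right)} = \left(4 c - H\right) - 3 = \left(- H + 4 c\right) - 3 = -3 - H + 4 c$)
$u = -4$ ($u = -6 + 2 = -4$)
$61 u S{\left(L,-3 \right)} = 61 \left(-4\right) \left(-3 - -3 + 4 \cdot 4\right) = - 244 \left(-3 + 3 + 16\right) = \left(-244\right) 16 = -3904$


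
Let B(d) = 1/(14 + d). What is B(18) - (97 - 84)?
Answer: -415/32 ≈ -12.969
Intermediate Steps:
B(18) - (97 - 84) = 1/(14 + 18) - (97 - 84) = 1/32 - 1*13 = 1/32 - 13 = -415/32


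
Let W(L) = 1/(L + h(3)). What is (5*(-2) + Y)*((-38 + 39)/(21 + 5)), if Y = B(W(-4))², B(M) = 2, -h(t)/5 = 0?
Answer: -3/13 ≈ -0.23077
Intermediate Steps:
h(t) = 0 (h(t) = -5*0 = 0)
W(L) = 1/L (W(L) = 1/(L + 0) = 1/L)
Y = 4 (Y = 2² = 4)
(5*(-2) + Y)*((-38 + 39)/(21 + 5)) = (5*(-2) + 4)*((-38 + 39)/(21 + 5)) = (-10 + 4)*(1/26) = -6/26 = -6*1/26 = -3/13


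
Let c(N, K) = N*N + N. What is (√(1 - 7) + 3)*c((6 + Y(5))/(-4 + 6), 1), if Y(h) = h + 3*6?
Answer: 2697/4 + 899*I*√6/4 ≈ 674.25 + 550.52*I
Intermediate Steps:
Y(h) = 18 + h (Y(h) = h + 18 = 18 + h)
c(N, K) = N + N² (c(N, K) = N² + N = N + N²)
(√(1 - 7) + 3)*c((6 + Y(5))/(-4 + 6), 1) = (√(1 - 7) + 3)*(((6 + (18 + 5))/(-4 + 6))*(1 + (6 + (18 + 5))/(-4 + 6))) = (√(-6) + 3)*(((6 + 23)/2)*(1 + (6 + 23)/2)) = (I*√6 + 3)*((29*(½))*(1 + 29*(½))) = (3 + I*√6)*(29*(1 + 29/2)/2) = (3 + I*√6)*((29/2)*(31/2)) = (3 + I*√6)*(899/4) = 2697/4 + 899*I*√6/4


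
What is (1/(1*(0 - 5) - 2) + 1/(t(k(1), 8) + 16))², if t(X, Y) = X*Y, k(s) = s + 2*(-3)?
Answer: 961/28224 ≈ 0.034049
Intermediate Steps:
k(s) = -6 + s (k(s) = s - 6 = -6 + s)
(1/(1*(0 - 5) - 2) + 1/(t(k(1), 8) + 16))² = (1/(1*(0 - 5) - 2) + 1/((-6 + 1)*8 + 16))² = (1/(1*(-5) - 2) + 1/(-5*8 + 16))² = (1/(-5 - 2) + 1/(-40 + 16))² = (1/(-7) + 1/(-24))² = (-⅐ - 1/24)² = (-31/168)² = 961/28224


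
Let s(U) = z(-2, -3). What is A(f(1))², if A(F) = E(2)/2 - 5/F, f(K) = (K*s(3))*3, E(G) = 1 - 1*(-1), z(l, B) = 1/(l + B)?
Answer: 784/9 ≈ 87.111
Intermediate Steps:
z(l, B) = 1/(B + l)
s(U) = -⅕ (s(U) = 1/(-3 - 2) = 1/(-5) = -⅕)
E(G) = 2 (E(G) = 1 + 1 = 2)
f(K) = -3*K/5 (f(K) = (K*(-⅕))*3 = -K/5*3 = -3*K/5)
A(F) = 1 - 5/F (A(F) = 2/2 - 5/F = 2*(½) - 5/F = 1 - 5/F)
A(f(1))² = ((-5 - ⅗*1)/((-⅗*1)))² = ((-5 - ⅗)/(-⅗))² = (-5/3*(-28/5))² = (28/3)² = 784/9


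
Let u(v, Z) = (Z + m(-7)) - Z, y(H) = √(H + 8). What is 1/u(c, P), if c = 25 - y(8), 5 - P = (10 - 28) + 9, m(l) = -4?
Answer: -¼ ≈ -0.25000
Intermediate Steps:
y(H) = √(8 + H)
P = 14 (P = 5 - ((10 - 28) + 9) = 5 - (-18 + 9) = 5 - 1*(-9) = 5 + 9 = 14)
c = 21 (c = 25 - √(8 + 8) = 25 - √16 = 25 - 1*4 = 25 - 4 = 21)
u(v, Z) = -4 (u(v, Z) = (Z - 4) - Z = (-4 + Z) - Z = -4)
1/u(c, P) = 1/(-4) = -¼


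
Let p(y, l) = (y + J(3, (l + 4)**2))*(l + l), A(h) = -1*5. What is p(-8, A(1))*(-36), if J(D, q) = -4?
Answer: -4320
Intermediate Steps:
A(h) = -5
p(y, l) = 2*l*(-4 + y) (p(y, l) = (y - 4)*(l + l) = (-4 + y)*(2*l) = 2*l*(-4 + y))
p(-8, A(1))*(-36) = (2*(-5)*(-4 - 8))*(-36) = (2*(-5)*(-12))*(-36) = 120*(-36) = -4320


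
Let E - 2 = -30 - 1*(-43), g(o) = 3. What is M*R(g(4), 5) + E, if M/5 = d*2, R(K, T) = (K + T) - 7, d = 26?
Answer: 275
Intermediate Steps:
R(K, T) = -7 + K + T
M = 260 (M = 5*(26*2) = 5*52 = 260)
E = 15 (E = 2 + (-30 - 1*(-43)) = 2 + (-30 + 43) = 2 + 13 = 15)
M*R(g(4), 5) + E = 260*(-7 + 3 + 5) + 15 = 260*1 + 15 = 260 + 15 = 275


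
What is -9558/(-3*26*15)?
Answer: 531/65 ≈ 8.1692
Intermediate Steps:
-9558/(-3*26*15) = -9558/((-78*15)) = -9558/(-1170) = -9558*(-1/1170) = 531/65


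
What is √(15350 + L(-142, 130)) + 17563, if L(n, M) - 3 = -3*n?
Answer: 17563 + √15779 ≈ 17689.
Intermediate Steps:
L(n, M) = 3 - 3*n
√(15350 + L(-142, 130)) + 17563 = √(15350 + (3 - 3*(-142))) + 17563 = √(15350 + (3 + 426)) + 17563 = √(15350 + 429) + 17563 = √15779 + 17563 = 17563 + √15779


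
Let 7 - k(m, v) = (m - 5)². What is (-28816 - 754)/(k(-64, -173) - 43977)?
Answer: 29570/48731 ≈ 0.60680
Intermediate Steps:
k(m, v) = 7 - (-5 + m)² (k(m, v) = 7 - (m - 5)² = 7 - (-5 + m)²)
(-28816 - 754)/(k(-64, -173) - 43977) = (-28816 - 754)/((7 - (-5 - 64)²) - 43977) = -29570/((7 - 1*(-69)²) - 43977) = -29570/((7 - 1*4761) - 43977) = -29570/((7 - 4761) - 43977) = -29570/(-4754 - 43977) = -29570/(-48731) = -29570*(-1/48731) = 29570/48731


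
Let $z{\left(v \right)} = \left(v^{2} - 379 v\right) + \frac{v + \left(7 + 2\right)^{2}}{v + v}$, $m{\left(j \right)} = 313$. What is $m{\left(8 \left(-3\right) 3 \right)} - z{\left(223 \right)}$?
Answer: $\frac{7827371}{223} \approx 35100.0$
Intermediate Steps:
$z{\left(v \right)} = v^{2} - 379 v + \frac{81 + v}{2 v}$ ($z{\left(v \right)} = \left(v^{2} - 379 v\right) + \frac{v + 9^{2}}{2 v} = \left(v^{2} - 379 v\right) + \left(v + 81\right) \frac{1}{2 v} = \left(v^{2} - 379 v\right) + \left(81 + v\right) \frac{1}{2 v} = \left(v^{2} - 379 v\right) + \frac{81 + v}{2 v} = v^{2} - 379 v + \frac{81 + v}{2 v}$)
$m{\left(8 \left(-3\right) 3 \right)} - z{\left(223 \right)} = 313 - \left(\frac{1}{2} + 223^{2} - 84517 + \frac{81}{2 \cdot 223}\right) = 313 - \left(\frac{1}{2} + 49729 - 84517 + \frac{81}{2} \cdot \frac{1}{223}\right) = 313 - \left(\frac{1}{2} + 49729 - 84517 + \frac{81}{446}\right) = 313 - - \frac{7757572}{223} = 313 + \frac{7757572}{223} = \frac{7827371}{223}$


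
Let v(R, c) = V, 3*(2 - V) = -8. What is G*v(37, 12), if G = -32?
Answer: -448/3 ≈ -149.33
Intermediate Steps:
V = 14/3 (V = 2 - ⅓*(-8) = 2 + 8/3 = 14/3 ≈ 4.6667)
v(R, c) = 14/3
G*v(37, 12) = -32*14/3 = -448/3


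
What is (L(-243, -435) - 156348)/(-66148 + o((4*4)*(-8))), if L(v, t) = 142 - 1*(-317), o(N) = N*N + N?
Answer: 155889/49892 ≈ 3.1245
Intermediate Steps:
o(N) = N + N**2 (o(N) = N**2 + N = N + N**2)
L(v, t) = 459 (L(v, t) = 142 + 317 = 459)
(L(-243, -435) - 156348)/(-66148 + o((4*4)*(-8))) = (459 - 156348)/(-66148 + ((4*4)*(-8))*(1 + (4*4)*(-8))) = -155889/(-66148 + (16*(-8))*(1 + 16*(-8))) = -155889/(-66148 - 128*(1 - 128)) = -155889/(-66148 - 128*(-127)) = -155889/(-66148 + 16256) = -155889/(-49892) = -155889*(-1/49892) = 155889/49892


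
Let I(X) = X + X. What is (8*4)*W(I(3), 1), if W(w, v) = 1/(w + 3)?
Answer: 32/9 ≈ 3.5556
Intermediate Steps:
I(X) = 2*X
W(w, v) = 1/(3 + w)
(8*4)*W(I(3), 1) = (8*4)/(3 + 2*3) = 32/(3 + 6) = 32/9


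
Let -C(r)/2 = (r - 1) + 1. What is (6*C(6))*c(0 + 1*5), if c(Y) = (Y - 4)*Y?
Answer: -360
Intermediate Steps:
C(r) = -2*r (C(r) = -2*((r - 1) + 1) = -2*((-1 + r) + 1) = -2*r)
c(Y) = Y*(-4 + Y) (c(Y) = (-4 + Y)*Y = Y*(-4 + Y))
(6*C(6))*c(0 + 1*5) = (6*(-2*6))*((0 + 1*5)*(-4 + (0 + 1*5))) = (6*(-12))*((0 + 5)*(-4 + (0 + 5))) = -360*(-4 + 5) = -360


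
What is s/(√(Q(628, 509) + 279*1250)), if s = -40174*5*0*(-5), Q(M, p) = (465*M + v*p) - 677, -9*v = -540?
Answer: 0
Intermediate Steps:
v = 60 (v = -⅑*(-540) = 60)
Q(M, p) = -677 + 60*p + 465*M (Q(M, p) = (465*M + 60*p) - 677 = (60*p + 465*M) - 677 = -677 + 60*p + 465*M)
s = 0 (s = -0*(-5) = -40174*0 = 0)
s/(√(Q(628, 509) + 279*1250)) = 0/(√((-677 + 60*509 + 465*628) + 279*1250)) = 0/(√((-677 + 30540 + 292020) + 348750)) = 0/(√(321883 + 348750)) = 0/(√670633) = 0*(√670633/670633) = 0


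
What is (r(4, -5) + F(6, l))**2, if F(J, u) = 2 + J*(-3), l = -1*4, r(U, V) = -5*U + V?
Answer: 1681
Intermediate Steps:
r(U, V) = V - 5*U
l = -4
F(J, u) = 2 - 3*J
(r(4, -5) + F(6, l))**2 = ((-5 - 5*4) + (2 - 3*6))**2 = ((-5 - 20) + (2 - 18))**2 = (-25 - 16)**2 = (-41)**2 = 1681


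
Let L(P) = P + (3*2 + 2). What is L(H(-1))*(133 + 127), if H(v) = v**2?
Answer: 2340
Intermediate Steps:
L(P) = 8 + P (L(P) = P + (6 + 2) = P + 8 = 8 + P)
L(H(-1))*(133 + 127) = (8 + (-1)**2)*(133 + 127) = (8 + 1)*260 = 9*260 = 2340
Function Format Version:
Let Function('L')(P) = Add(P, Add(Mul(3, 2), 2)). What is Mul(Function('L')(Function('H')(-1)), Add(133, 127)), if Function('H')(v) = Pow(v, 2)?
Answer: 2340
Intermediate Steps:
Function('L')(P) = Add(8, P) (Function('L')(P) = Add(P, Add(6, 2)) = Add(P, 8) = Add(8, P))
Mul(Function('L')(Function('H')(-1)), Add(133, 127)) = Mul(Add(8, Pow(-1, 2)), Add(133, 127)) = Mul(Add(8, 1), 260) = Mul(9, 260) = 2340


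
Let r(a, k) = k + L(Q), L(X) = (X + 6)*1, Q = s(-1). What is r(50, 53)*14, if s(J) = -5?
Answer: 756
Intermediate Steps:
Q = -5
L(X) = 6 + X (L(X) = (6 + X)*1 = 6 + X)
r(a, k) = 1 + k (r(a, k) = k + (6 - 5) = k + 1 = 1 + k)
r(50, 53)*14 = (1 + 53)*14 = 54*14 = 756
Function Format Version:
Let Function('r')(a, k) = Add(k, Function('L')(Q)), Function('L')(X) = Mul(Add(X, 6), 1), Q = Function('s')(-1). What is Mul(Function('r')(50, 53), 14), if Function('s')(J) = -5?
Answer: 756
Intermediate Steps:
Q = -5
Function('L')(X) = Add(6, X) (Function('L')(X) = Mul(Add(6, X), 1) = Add(6, X))
Function('r')(a, k) = Add(1, k) (Function('r')(a, k) = Add(k, Add(6, -5)) = Add(k, 1) = Add(1, k))
Mul(Function('r')(50, 53), 14) = Mul(Add(1, 53), 14) = Mul(54, 14) = 756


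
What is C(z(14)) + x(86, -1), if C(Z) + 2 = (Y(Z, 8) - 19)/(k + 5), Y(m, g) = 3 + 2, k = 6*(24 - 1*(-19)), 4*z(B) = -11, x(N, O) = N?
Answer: 22078/263 ≈ 83.947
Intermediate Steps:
z(B) = -11/4 (z(B) = (1/4)*(-11) = -11/4)
k = 258 (k = 6*(24 + 19) = 6*43 = 258)
Y(m, g) = 5
C(Z) = -540/263 (C(Z) = -2 + (5 - 19)/(258 + 5) = -2 - 14/263 = -540/263)
C(z(14)) + x(86, -1) = -540/263 + 86 = 22078/263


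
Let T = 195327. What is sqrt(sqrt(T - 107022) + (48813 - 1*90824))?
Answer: sqrt(-42011 + 29*sqrt(105)) ≈ 204.24*I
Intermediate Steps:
sqrt(sqrt(T - 107022) + (48813 - 1*90824)) = sqrt(sqrt(195327 - 107022) + (48813 - 1*90824)) = sqrt(sqrt(88305) + (48813 - 90824)) = sqrt(29*sqrt(105) - 42011) = sqrt(-42011 + 29*sqrt(105))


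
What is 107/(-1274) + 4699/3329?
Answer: 5630323/4241146 ≈ 1.3275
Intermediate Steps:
107/(-1274) + 4699/3329 = 107*(-1/1274) + 4699*(1/3329) = -107/1274 + 4699/3329 = 5630323/4241146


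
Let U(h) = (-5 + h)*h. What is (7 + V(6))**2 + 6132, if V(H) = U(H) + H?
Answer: 6493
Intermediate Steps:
U(h) = h*(-5 + h)
V(H) = H + H*(-5 + H) (V(H) = H*(-5 + H) + H = H + H*(-5 + H))
(7 + V(6))**2 + 6132 = (7 + 6*(-4 + 6))**2 + 6132 = (7 + 6*2)**2 + 6132 = (7 + 12)**2 + 6132 = 19**2 + 6132 = 361 + 6132 = 6493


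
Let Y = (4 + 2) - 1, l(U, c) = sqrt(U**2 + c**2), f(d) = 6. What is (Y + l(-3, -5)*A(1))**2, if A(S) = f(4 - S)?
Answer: 1249 + 60*sqrt(34) ≈ 1598.9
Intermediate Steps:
A(S) = 6
Y = 5 (Y = 6 - 1 = 5)
(Y + l(-3, -5)*A(1))**2 = (5 + sqrt((-3)**2 + (-5)**2)*6)**2 = (5 + sqrt(9 + 25)*6)**2 = (5 + sqrt(34)*6)**2 = (5 + 6*sqrt(34))**2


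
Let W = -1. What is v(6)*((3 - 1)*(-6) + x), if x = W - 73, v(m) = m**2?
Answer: -3096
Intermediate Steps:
x = -74 (x = -1 - 73 = -74)
v(6)*((3 - 1)*(-6) + x) = 6**2*((3 - 1)*(-6) - 74) = 36*(2*(-6) - 74) = 36*(-12 - 74) = 36*(-86) = -3096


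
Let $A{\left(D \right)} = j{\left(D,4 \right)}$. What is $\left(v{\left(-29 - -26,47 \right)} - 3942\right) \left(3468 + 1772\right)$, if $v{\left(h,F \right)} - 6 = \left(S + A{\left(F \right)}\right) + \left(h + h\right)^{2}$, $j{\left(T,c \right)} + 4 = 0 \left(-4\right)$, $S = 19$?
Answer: $-20357400$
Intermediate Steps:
$j{\left(T,c \right)} = -4$ ($j{\left(T,c \right)} = -4 + 0 \left(-4\right) = -4 + 0 = -4$)
$A{\left(D \right)} = -4$
$v{\left(h,F \right)} = 21 + 4 h^{2}$ ($v{\left(h,F \right)} = 6 + \left(\left(19 - 4\right) + \left(h + h\right)^{2}\right) = 6 + \left(15 + \left(2 h\right)^{2}\right) = 6 + \left(15 + 4 h^{2}\right) = 21 + 4 h^{2}$)
$\left(v{\left(-29 - -26,47 \right)} - 3942\right) \left(3468 + 1772\right) = \left(\left(21 + 4 \left(-29 - -26\right)^{2}\right) - 3942\right) \left(3468 + 1772\right) = \left(\left(21 + 4 \left(-29 + 26\right)^{2}\right) - 3942\right) 5240 = \left(\left(21 + 4 \left(-3\right)^{2}\right) - 3942\right) 5240 = \left(\left(21 + 4 \cdot 9\right) - 3942\right) 5240 = \left(\left(21 + 36\right) - 3942\right) 5240 = \left(57 - 3942\right) 5240 = \left(-3885\right) 5240 = -20357400$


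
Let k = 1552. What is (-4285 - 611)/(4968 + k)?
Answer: -612/815 ≈ -0.75092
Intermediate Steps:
(-4285 - 611)/(4968 + k) = (-4285 - 611)/(4968 + 1552) = -4896/6520 = -4896*1/6520 = -612/815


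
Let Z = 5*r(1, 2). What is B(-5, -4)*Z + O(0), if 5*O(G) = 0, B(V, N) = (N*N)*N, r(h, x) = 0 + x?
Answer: -640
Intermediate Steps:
r(h, x) = x
B(V, N) = N³ (B(V, N) = N²*N = N³)
Z = 10 (Z = 5*2 = 10)
O(G) = 0 (O(G) = (⅕)*0 = 0)
B(-5, -4)*Z + O(0) = (-4)³*10 + 0 = -64*10 + 0 = -640 + 0 = -640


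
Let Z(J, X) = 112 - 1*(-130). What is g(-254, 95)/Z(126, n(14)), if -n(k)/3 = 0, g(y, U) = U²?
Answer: 9025/242 ≈ 37.293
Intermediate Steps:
n(k) = 0 (n(k) = -3*0 = 0)
Z(J, X) = 242 (Z(J, X) = 112 + 130 = 242)
g(-254, 95)/Z(126, n(14)) = 95²/242 = 9025*(1/242) = 9025/242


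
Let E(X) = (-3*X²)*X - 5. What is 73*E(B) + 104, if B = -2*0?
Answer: -261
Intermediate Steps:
B = 0
E(X) = -5 - 3*X³ (E(X) = -3*X³ - 5 = -5 - 3*X³)
73*E(B) + 104 = 73*(-5 - 3*0³) + 104 = 73*(-5 - 3*0) + 104 = 73*(-5 + 0) + 104 = 73*(-5) + 104 = -365 + 104 = -261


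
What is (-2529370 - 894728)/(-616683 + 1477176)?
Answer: -1141366/286831 ≈ -3.9792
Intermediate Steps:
(-2529370 - 894728)/(-616683 + 1477176) = -3424098/860493 = -3424098*1/860493 = -1141366/286831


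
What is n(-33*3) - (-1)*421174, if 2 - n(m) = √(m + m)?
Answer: 421176 - 3*I*√22 ≈ 4.2118e+5 - 14.071*I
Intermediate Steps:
n(m) = 2 - √2*√m (n(m) = 2 - √(m + m) = 2 - √(2*m) = 2 - √2*√m)
n(-33*3) - (-1)*421174 = (2 - √2*√(-33*3)) - (-1)*421174 = (2 - √2*√(-99)) - 1*(-421174) = (2 - √2*3*I*√11) + 421174 = (2 - 3*I*√22) + 421174 = 421176 - 3*I*√22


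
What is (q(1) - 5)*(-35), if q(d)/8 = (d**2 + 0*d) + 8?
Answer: -2345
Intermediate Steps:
q(d) = 64 + 8*d**2 (q(d) = 8*((d**2 + 0*d) + 8) = 8*((d**2 + 0) + 8) = 8*(d**2 + 8) = 8*(8 + d**2) = 64 + 8*d**2)
(q(1) - 5)*(-35) = ((64 + 8*1**2) - 5)*(-35) = ((64 + 8*1) - 5)*(-35) = ((64 + 8) - 5)*(-35) = (72 - 5)*(-35) = 67*(-35) = -2345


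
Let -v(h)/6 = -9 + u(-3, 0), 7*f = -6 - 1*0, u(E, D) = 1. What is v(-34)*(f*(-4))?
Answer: 1152/7 ≈ 164.57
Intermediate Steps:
f = -6/7 (f = (-6 - 1*0)/7 = (-6 + 0)/7 = (⅐)*(-6) = -6/7 ≈ -0.85714)
v(h) = 48 (v(h) = -6*(-9 + 1) = -6*(-8) = 48)
v(-34)*(f*(-4)) = 48*(-6/7*(-4)) = 48*(24/7) = 1152/7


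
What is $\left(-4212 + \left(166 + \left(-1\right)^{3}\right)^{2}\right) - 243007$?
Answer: $-219994$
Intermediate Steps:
$\left(-4212 + \left(166 + \left(-1\right)^{3}\right)^{2}\right) - 243007 = \left(-4212 + \left(166 - 1\right)^{2}\right) - 243007 = \left(-4212 + 165^{2}\right) - 243007 = \left(-4212 + 27225\right) - 243007 = 23013 - 243007 = -219994$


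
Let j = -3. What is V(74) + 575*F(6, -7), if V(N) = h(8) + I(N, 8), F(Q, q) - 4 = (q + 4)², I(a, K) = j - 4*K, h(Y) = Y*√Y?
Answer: 7440 + 16*√2 ≈ 7462.6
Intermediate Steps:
h(Y) = Y^(3/2)
I(a, K) = -3 - 4*K
F(Q, q) = 4 + (4 + q)² (F(Q, q) = 4 + (q + 4)² = 4 + (4 + q)²)
V(N) = -35 + 16*√2 (V(N) = 8^(3/2) + (-3 - 4*8) = 16*√2 + (-3 - 32) = 16*√2 - 35 = -35 + 16*√2)
V(74) + 575*F(6, -7) = (-35 + 16*√2) + 575*(4 + (4 - 7)²) = (-35 + 16*√2) + 575*(4 + (-3)²) = (-35 + 16*√2) + 575*(4 + 9) = (-35 + 16*√2) + 575*13 = (-35 + 16*√2) + 7475 = 7440 + 16*√2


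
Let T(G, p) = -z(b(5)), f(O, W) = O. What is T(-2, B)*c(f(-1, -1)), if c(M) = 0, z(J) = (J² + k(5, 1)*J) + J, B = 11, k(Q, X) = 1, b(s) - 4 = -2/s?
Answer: 0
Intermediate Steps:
b(s) = 4 - 2/s
z(J) = J² + 2*J (z(J) = (J² + 1*J) + J = (J² + J) + J = (J + J²) + J = J² + 2*J)
T(G, p) = -504/25 (T(G, p) = -(4 - 2/5)*(2 + (4 - 2/5)) = -(4 - 2*⅕)*(2 + (4 - 2*⅕)) = -(4 - ⅖)*(2 + (4 - ⅖)) = -18*(2 + 18/5)/5 = -18*28/(5*5) = -1*504/25 = -504/25)
T(-2, B)*c(f(-1, -1)) = -504/25*0 = 0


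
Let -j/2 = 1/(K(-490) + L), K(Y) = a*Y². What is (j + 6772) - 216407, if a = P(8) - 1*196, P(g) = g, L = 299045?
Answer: -9399982039423/44839755 ≈ -2.0964e+5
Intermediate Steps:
a = -188 (a = 8 - 1*196 = 8 - 196 = -188)
K(Y) = -188*Y²
j = 2/44839755 (j = -2/(-188*(-490)² + 299045) = -2/(-188*240100 + 299045) = -2/(-45138800 + 299045) = -2/(-44839755) = -2*(-1/44839755) = 2/44839755 ≈ 4.4603e-8)
(j + 6772) - 216407 = (2/44839755 + 6772) - 216407 = 303654820862/44839755 - 216407 = -9399982039423/44839755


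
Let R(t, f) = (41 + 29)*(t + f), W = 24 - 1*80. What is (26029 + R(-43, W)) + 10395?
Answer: 29494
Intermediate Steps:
W = -56 (W = 24 - 80 = -56)
R(t, f) = 70*f + 70*t (R(t, f) = 70*(f + t) = 70*f + 70*t)
(26029 + R(-43, W)) + 10395 = (26029 + (70*(-56) + 70*(-43))) + 10395 = (26029 + (-3920 - 3010)) + 10395 = (26029 - 6930) + 10395 = 19099 + 10395 = 29494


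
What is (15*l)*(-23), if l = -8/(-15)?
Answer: -184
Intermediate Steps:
l = 8/15 (l = -8*(-1/15) = 8/15 ≈ 0.53333)
(15*l)*(-23) = (15*(8/15))*(-23) = 8*(-23) = -184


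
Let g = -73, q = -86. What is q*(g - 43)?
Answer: 9976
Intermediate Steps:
q*(g - 43) = -86*(-73 - 43) = -86*(-116) = 9976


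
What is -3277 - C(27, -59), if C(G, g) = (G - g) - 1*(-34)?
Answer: -3397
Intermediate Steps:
C(G, g) = 34 + G - g (C(G, g) = (G - g) + 34 = 34 + G - g)
-3277 - C(27, -59) = -3277 - (34 + 27 - 1*(-59)) = -3277 - (34 + 27 + 59) = -3277 - 1*120 = -3277 - 120 = -3397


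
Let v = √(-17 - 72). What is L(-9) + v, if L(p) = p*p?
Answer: 81 + I*√89 ≈ 81.0 + 9.434*I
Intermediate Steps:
L(p) = p²
v = I*√89 (v = √(-89) = I*√89 ≈ 9.434*I)
L(-9) + v = (-9)² + I*√89 = 81 + I*√89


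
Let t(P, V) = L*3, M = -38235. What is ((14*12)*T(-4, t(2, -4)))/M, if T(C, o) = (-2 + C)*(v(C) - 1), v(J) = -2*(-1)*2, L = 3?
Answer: 1008/12745 ≈ 0.079090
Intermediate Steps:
v(J) = 4 (v(J) = 2*2 = 4)
t(P, V) = 9 (t(P, V) = 3*3 = 9)
T(C, o) = -6 + 3*C (T(C, o) = (-2 + C)*(4 - 1) = (-2 + C)*3 = -6 + 3*C)
((14*12)*T(-4, t(2, -4)))/M = ((14*12)*(-6 + 3*(-4)))/(-38235) = (168*(-6 - 12))*(-1/38235) = (168*(-18))*(-1/38235) = -3024*(-1/38235) = 1008/12745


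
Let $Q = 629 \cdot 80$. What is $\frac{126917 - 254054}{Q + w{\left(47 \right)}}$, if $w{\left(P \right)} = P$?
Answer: $- \frac{42379}{16789} \approx -2.5242$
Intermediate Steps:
$Q = 50320$
$\frac{126917 - 254054}{Q + w{\left(47 \right)}} = \frac{126917 - 254054}{50320 + 47} = - \frac{127137}{50367} = \left(-127137\right) \frac{1}{50367} = - \frac{42379}{16789}$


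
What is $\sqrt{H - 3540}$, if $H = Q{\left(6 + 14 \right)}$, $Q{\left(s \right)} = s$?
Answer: $8 i \sqrt{55} \approx 59.33 i$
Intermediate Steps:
$H = 20$ ($H = 6 + 14 = 20$)
$\sqrt{H - 3540} = \sqrt{20 - 3540} = \sqrt{-3520} = 8 i \sqrt{55}$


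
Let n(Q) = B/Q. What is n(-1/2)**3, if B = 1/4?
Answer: -1/8 ≈ -0.12500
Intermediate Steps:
B = 1/4 (B = 1*(1/4) = 1/4 ≈ 0.25000)
n(Q) = 1/(4*Q)
n(-1/2)**3 = (1/(4*((-1/2))))**3 = (1/(4*((-1*1/2))))**3 = (1/(4*(-1/2)))**3 = ((1/4)*(-2))**3 = (-1/2)**3 = -1/8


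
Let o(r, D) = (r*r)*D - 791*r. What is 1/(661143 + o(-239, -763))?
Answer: -1/42733131 ≈ -2.3401e-8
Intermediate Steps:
o(r, D) = -791*r + D*r² (o(r, D) = r²*D - 791*r = D*r² - 791*r = -791*r + D*r²)
1/(661143 + o(-239, -763)) = 1/(661143 - 239*(-791 - 763*(-239))) = 1/(661143 - 239*(-791 + 182357)) = 1/(661143 - 239*181566) = 1/(661143 - 43394274) = 1/(-42733131) = -1/42733131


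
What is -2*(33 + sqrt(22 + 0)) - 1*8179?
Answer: -8245 - 2*sqrt(22) ≈ -8254.4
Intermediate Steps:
-2*(33 + sqrt(22 + 0)) - 1*8179 = -2*(33 + sqrt(22)) - 8179 = (-66 - 2*sqrt(22)) - 8179 = -8245 - 2*sqrt(22)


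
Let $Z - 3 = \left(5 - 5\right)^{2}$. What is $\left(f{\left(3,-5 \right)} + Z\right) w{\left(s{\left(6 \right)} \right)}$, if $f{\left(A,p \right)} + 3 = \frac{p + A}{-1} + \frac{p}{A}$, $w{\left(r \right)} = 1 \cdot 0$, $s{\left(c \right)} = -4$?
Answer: $0$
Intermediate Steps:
$w{\left(r \right)} = 0$
$Z = 3$ ($Z = 3 + \left(5 - 5\right)^{2} = 3 + 0^{2} = 3 + 0 = 3$)
$f{\left(A,p \right)} = -3 - A - p + \frac{p}{A}$ ($f{\left(A,p \right)} = -3 + \left(\frac{p + A}{-1} + \frac{p}{A}\right) = -3 + \left(\left(A + p\right) \left(-1\right) + \frac{p}{A}\right) = -3 - \left(A + p - \frac{p}{A}\right) = -3 - A - p + \frac{p}{A}$)
$\left(f{\left(3,-5 \right)} + Z\right) w{\left(s{\left(6 \right)} \right)} = \left(\left(-3 - 3 - -5 - \frac{5}{3}\right) + 3\right) 0 = \left(\left(-3 - 3 + 5 - \frac{5}{3}\right) + 3\right) 0 = \left(- \frac{8}{3} + 3\right) 0 = \frac{1}{3} \cdot 0 = 0$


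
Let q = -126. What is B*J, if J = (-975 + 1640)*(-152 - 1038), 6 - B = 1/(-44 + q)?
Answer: -4752755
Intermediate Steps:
B = 1021/170 (B = 6 - 1/(-44 - 126) = 6 - 1/(-170) = 6 - 1*(-1/170) = 6 + 1/170 = 1021/170 ≈ 6.0059)
J = -791350 (J = 665*(-1190) = -791350)
B*J = (1021/170)*(-791350) = -4752755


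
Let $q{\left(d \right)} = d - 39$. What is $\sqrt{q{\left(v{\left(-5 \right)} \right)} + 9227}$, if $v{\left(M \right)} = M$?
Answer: $\sqrt{9183} \approx 95.828$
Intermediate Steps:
$q{\left(d \right)} = -39 + d$
$\sqrt{q{\left(v{\left(-5 \right)} \right)} + 9227} = \sqrt{\left(-39 - 5\right) + 9227} = \sqrt{-44 + 9227} = \sqrt{9183}$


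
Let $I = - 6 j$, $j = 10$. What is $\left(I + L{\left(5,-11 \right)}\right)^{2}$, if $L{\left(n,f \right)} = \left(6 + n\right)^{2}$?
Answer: $3721$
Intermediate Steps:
$I = -60$ ($I = \left(-6\right) 10 = -60$)
$\left(I + L{\left(5,-11 \right)}\right)^{2} = \left(-60 + \left(6 + 5\right)^{2}\right)^{2} = \left(-60 + 11^{2}\right)^{2} = \left(-60 + 121\right)^{2} = 61^{2} = 3721$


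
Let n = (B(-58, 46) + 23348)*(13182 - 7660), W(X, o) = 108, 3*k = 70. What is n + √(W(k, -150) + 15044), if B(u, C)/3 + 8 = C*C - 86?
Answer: 162424108 + 4*√947 ≈ 1.6242e+8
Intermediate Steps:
k = 70/3 (k = (⅓)*70 = 70/3 ≈ 23.333)
B(u, C) = -282 + 3*C² (B(u, C) = -24 + 3*(C*C - 86) = -24 + 3*(C² - 86) = -24 + 3*(-86 + C²) = -24 + (-258 + 3*C²) = -282 + 3*C²)
n = 162424108 (n = ((-282 + 3*46²) + 23348)*(13182 - 7660) = ((-282 + 3*2116) + 23348)*5522 = ((-282 + 6348) + 23348)*5522 = (6066 + 23348)*5522 = 29414*5522 = 162424108)
n + √(W(k, -150) + 15044) = 162424108 + √(108 + 15044) = 162424108 + √15152 = 162424108 + 4*√947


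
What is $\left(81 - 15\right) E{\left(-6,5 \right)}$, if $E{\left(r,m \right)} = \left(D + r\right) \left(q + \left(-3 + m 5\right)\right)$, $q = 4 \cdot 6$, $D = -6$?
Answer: $-36432$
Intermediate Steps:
$q = 24$
$E{\left(r,m \right)} = \left(-6 + r\right) \left(21 + 5 m\right)$ ($E{\left(r,m \right)} = \left(-6 + r\right) \left(24 + \left(-3 + m 5\right)\right) = \left(-6 + r\right) \left(24 + \left(-3 + 5 m\right)\right) = \left(-6 + r\right) \left(21 + 5 m\right)$)
$\left(81 - 15\right) E{\left(-6,5 \right)} = \left(81 - 15\right) \left(-126 - 150 + 21 \left(-6\right) + 5 \cdot 5 \left(-6\right)\right) = 66 \left(-126 - 150 - 126 - 150\right) = 66 \left(-552\right) = -36432$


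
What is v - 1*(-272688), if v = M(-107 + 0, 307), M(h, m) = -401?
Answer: 272287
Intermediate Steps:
v = -401
v - 1*(-272688) = -401 - 1*(-272688) = -401 + 272688 = 272287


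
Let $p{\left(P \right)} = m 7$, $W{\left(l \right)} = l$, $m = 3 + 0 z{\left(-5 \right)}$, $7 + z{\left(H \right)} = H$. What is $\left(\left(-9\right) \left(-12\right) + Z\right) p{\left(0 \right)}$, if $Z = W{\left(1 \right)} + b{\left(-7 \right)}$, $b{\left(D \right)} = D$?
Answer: $2142$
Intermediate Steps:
$z{\left(H \right)} = -7 + H$
$m = 3$ ($m = 3 + 0 \left(-7 - 5\right) = 3 + 0 \left(-12\right) = 3 + 0 = 3$)
$Z = -6$ ($Z = 1 - 7 = -6$)
$p{\left(P \right)} = 21$ ($p{\left(P \right)} = 3 \cdot 7 = 21$)
$\left(\left(-9\right) \left(-12\right) + Z\right) p{\left(0 \right)} = \left(\left(-9\right) \left(-12\right) - 6\right) 21 = \left(108 - 6\right) 21 = 102 \cdot 21 = 2142$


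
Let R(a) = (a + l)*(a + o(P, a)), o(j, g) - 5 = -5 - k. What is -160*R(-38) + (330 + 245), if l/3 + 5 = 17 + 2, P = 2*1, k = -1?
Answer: 24255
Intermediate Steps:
P = 2
o(j, g) = 1 (o(j, g) = 5 + (-5 - 1*(-1)) = 5 + (-5 + 1) = 5 - 4 = 1)
l = 42 (l = -15 + 3*(17 + 2) = -15 + 3*19 = -15 + 57 = 42)
R(a) = (1 + a)*(42 + a) (R(a) = (a + 42)*(a + 1) = (42 + a)*(1 + a) = (1 + a)*(42 + a))
-160*R(-38) + (330 + 245) = -160*(42 + (-38)² + 43*(-38)) + (330 + 245) = -160*(42 + 1444 - 1634) + 575 = -160*(-148) + 575 = 23680 + 575 = 24255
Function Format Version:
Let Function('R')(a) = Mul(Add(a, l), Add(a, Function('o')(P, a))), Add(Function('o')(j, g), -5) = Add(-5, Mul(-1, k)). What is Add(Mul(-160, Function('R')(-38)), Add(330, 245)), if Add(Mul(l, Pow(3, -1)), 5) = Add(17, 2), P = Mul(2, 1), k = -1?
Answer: 24255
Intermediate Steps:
P = 2
Function('o')(j, g) = 1 (Function('o')(j, g) = Add(5, Add(-5, Mul(-1, -1))) = Add(5, Add(-5, 1)) = Add(5, -4) = 1)
l = 42 (l = Add(-15, Mul(3, Add(17, 2))) = Add(-15, Mul(3, 19)) = Add(-15, 57) = 42)
Function('R')(a) = Mul(Add(1, a), Add(42, a)) (Function('R')(a) = Mul(Add(a, 42), Add(a, 1)) = Mul(Add(42, a), Add(1, a)) = Mul(Add(1, a), Add(42, a)))
Add(Mul(-160, Function('R')(-38)), Add(330, 245)) = Add(Mul(-160, Add(42, Pow(-38, 2), Mul(43, -38))), Add(330, 245)) = Add(Mul(-160, Add(42, 1444, -1634)), 575) = Add(Mul(-160, -148), 575) = Add(23680, 575) = 24255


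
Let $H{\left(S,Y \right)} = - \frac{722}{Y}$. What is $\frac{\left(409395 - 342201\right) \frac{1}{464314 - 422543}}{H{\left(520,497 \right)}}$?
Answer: $- \frac{16697709}{15079331} \approx -1.1073$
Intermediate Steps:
$\frac{\left(409395 - 342201\right) \frac{1}{464314 - 422543}}{H{\left(520,497 \right)}} = \frac{\left(409395 - 342201\right) \frac{1}{464314 - 422543}}{\left(-722\right) \frac{1}{497}} = \frac{67194 \cdot \frac{1}{41771}}{\left(-722\right) \frac{1}{497}} = \frac{67194 \cdot \frac{1}{41771}}{- \frac{722}{497}} = \frac{67194}{41771} \left(- \frac{497}{722}\right) = - \frac{16697709}{15079331}$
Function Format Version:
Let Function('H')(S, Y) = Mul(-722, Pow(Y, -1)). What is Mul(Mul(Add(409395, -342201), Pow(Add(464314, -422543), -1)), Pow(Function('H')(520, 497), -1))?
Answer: Rational(-16697709, 15079331) ≈ -1.1073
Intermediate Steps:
Mul(Mul(Add(409395, -342201), Pow(Add(464314, -422543), -1)), Pow(Function('H')(520, 497), -1)) = Mul(Mul(Add(409395, -342201), Pow(Add(464314, -422543), -1)), Pow(Mul(-722, Pow(497, -1)), -1)) = Mul(Mul(67194, Pow(41771, -1)), Pow(Mul(-722, Rational(1, 497)), -1)) = Mul(Mul(67194, Rational(1, 41771)), Pow(Rational(-722, 497), -1)) = Mul(Rational(67194, 41771), Rational(-497, 722)) = Rational(-16697709, 15079331)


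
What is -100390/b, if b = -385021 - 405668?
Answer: 100390/790689 ≈ 0.12697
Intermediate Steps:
b = -790689
-100390/b = -100390/(-790689) = -100390*(-1/790689) = 100390/790689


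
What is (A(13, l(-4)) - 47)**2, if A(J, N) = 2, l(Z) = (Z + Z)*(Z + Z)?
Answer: 2025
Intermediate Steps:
l(Z) = 4*Z**2 (l(Z) = (2*Z)*(2*Z) = 4*Z**2)
(A(13, l(-4)) - 47)**2 = (2 - 47)**2 = (-45)**2 = 2025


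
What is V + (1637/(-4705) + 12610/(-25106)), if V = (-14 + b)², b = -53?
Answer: 265078497699/59061865 ≈ 4488.1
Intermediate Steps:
V = 4489 (V = (-14 - 53)² = (-67)² = 4489)
V + (1637/(-4705) + 12610/(-25106)) = 4489 + (1637/(-4705) + 12610/(-25106)) = 4489 + (1637*(-1/4705) + 12610*(-1/25106)) = 4489 + (-1637/4705 - 6305/12553) = 4489 - 50214286/59061865 = 265078497699/59061865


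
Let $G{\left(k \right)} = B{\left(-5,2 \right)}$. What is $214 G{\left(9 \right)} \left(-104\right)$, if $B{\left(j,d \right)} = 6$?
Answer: $-133536$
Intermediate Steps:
$G{\left(k \right)} = 6$
$214 G{\left(9 \right)} \left(-104\right) = 214 \cdot 6 \left(-104\right) = 1284 \left(-104\right) = -133536$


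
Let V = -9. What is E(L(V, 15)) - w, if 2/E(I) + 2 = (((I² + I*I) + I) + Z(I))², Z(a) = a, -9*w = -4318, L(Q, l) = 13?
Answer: -286054537/596223 ≈ -479.78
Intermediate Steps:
w = 4318/9 (w = -⅑*(-4318) = 4318/9 ≈ 479.78)
E(I) = 2/(-2 + (2*I + 2*I²)²) (E(I) = 2/(-2 + (((I² + I*I) + I) + I)²) = 2/(-2 + (((I² + I²) + I) + I)²) = 2/(-2 + ((2*I² + I) + I)²) = 2/(-2 + ((I + 2*I²) + I)²) = 2/(-2 + (2*I + 2*I²)²))
E(L(V, 15)) - w = 1/(-1 + 2*13²*(1 + 13)²) - 1*4318/9 = 1/(-1 + 2*169*14²) - 4318/9 = 1/(-1 + 2*169*196) - 4318/9 = 1/(-1 + 66248) - 4318/9 = 1/66247 - 4318/9 = -286054537/596223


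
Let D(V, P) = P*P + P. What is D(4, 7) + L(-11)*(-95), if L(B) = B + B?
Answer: 2146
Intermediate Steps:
L(B) = 2*B
D(V, P) = P + P**2 (D(V, P) = P**2 + P = P + P**2)
D(4, 7) + L(-11)*(-95) = 7*(1 + 7) + (2*(-11))*(-95) = 7*8 - 22*(-95) = 56 + 2090 = 2146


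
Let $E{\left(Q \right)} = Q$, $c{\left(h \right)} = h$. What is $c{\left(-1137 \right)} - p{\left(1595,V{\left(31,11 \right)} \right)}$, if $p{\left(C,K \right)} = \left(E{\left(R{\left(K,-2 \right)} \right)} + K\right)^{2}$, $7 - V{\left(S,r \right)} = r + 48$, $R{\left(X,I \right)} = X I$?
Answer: $-3841$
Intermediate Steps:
$R{\left(X,I \right)} = I X$
$V{\left(S,r \right)} = -41 - r$ ($V{\left(S,r \right)} = 7 - \left(r + 48\right) = 7 - \left(48 + r\right) = -41 - r$)
$p{\left(C,K \right)} = K^{2}$ ($p{\left(C,K \right)} = \left(- 2 K + K\right)^{2} = \left(- K\right)^{2} = K^{2}$)
$c{\left(-1137 \right)} - p{\left(1595,V{\left(31,11 \right)} \right)} = -1137 - \left(-41 - 11\right)^{2} = -1137 - \left(-52\right)^{2} = -1137 - 2704 = -3841$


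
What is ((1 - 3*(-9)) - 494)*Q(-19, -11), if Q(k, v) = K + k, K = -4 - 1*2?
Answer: 11650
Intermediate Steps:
K = -6 (K = -4 - 2 = -6)
Q(k, v) = -6 + k
((1 - 3*(-9)) - 494)*Q(-19, -11) = ((1 - 3*(-9)) - 494)*(-6 - 19) = ((1 + 27) - 494)*(-25) = (28 - 494)*(-25) = -466*(-25) = 11650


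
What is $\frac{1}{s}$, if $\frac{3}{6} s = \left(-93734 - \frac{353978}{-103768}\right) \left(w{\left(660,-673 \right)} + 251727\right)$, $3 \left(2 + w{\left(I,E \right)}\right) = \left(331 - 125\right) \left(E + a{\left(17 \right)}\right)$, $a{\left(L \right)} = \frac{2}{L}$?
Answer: $- \frac{63002}{2427284252894907} \approx -2.5956 \cdot 10^{-11}$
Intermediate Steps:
$w{\left(I,E \right)} = \frac{310}{51} + \frac{206 E}{3}$ ($w{\left(I,E \right)} = -2 + \frac{\left(331 - 125\right) \left(E + \frac{2}{17}\right)}{3} = -2 + \frac{206 \left(E + 2 \cdot \frac{1}{17}\right)}{3} = -2 + \frac{206 \left(E + \frac{2}{17}\right)}{3} = -2 + \frac{206 \left(\frac{2}{17} + E\right)}{3} = -2 + \frac{\frac{412}{17} + 206 E}{3} = -2 + \left(\frac{412}{51} + \frac{206 E}{3}\right) = \frac{310}{51} + \frac{206 E}{3}$)
$s = - \frac{2427284252894907}{63002}$ ($s = 2 \left(-93734 - \frac{353978}{-103768}\right) \left(\left(\frac{310}{51} + \frac{206}{3} \left(-673\right)\right) + 251727\right) = 2 \left(-93734 - - \frac{176989}{51884}\right) \left(\left(\frac{310}{51} - \frac{138638}{3}\right) + 251727\right) = 2 \left(-93734 + \frac{176989}{51884}\right) \left(- \frac{785512}{17} + 251727\right) = 2 \left(\left(- \frac{4863117867}{51884}\right) \frac{3493847}{17}\right) = 2 \left(- \frac{2427284252894907}{126004}\right) = - \frac{2427284252894907}{63002} \approx -3.8527 \cdot 10^{10}$)
$\frac{1}{s} = \frac{1}{- \frac{2427284252894907}{63002}} = - \frac{63002}{2427284252894907}$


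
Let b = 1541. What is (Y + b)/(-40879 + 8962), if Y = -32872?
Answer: 31331/31917 ≈ 0.98164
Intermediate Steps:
(Y + b)/(-40879 + 8962) = (-32872 + 1541)/(-40879 + 8962) = -31331/(-31917) = -31331*(-1/31917) = 31331/31917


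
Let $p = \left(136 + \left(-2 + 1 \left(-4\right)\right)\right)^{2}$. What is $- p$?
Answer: $-16900$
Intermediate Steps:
$p = 16900$ ($p = \left(136 - 6\right)^{2} = 130^{2} = 16900$)
$- p = \left(-1\right) 16900 = -16900$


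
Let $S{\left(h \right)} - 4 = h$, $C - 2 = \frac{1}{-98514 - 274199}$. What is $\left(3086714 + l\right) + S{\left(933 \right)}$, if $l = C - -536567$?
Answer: $\frac{1350793908859}{372713} \approx 3.6242 \cdot 10^{6}$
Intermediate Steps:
$C = \frac{745425}{372713}$ ($C = 2 + \frac{1}{-98514 - 274199} = 2 + \frac{1}{-372713} = 2 - \frac{1}{372713} = \frac{745425}{372713} \approx 2.0$)
$S{\left(h \right)} = 4 + h$
$l = \frac{199986241696}{372713}$ ($l = \frac{745425}{372713} - -536567 = \frac{745425}{372713} + 536567 = \frac{199986241696}{372713} \approx 5.3657 \cdot 10^{5}$)
$\left(3086714 + l\right) + S{\left(933 \right)} = \left(3086714 + \frac{199986241696}{372713}\right) + \left(4 + 933\right) = \frac{1350444676778}{372713} + 937 = \frac{1350793908859}{372713}$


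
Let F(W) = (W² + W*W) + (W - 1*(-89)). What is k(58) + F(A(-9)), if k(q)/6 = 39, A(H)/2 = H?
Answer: 953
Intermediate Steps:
A(H) = 2*H
k(q) = 234 (k(q) = 6*39 = 234)
F(W) = 89 + W + 2*W² (F(W) = (W² + W²) + (W + 89) = 2*W² + (89 + W) = 89 + W + 2*W²)
k(58) + F(A(-9)) = 234 + (89 + 2*(-9) + 2*(2*(-9))²) = 234 + (89 - 18 + 2*(-18)²) = 234 + (89 - 18 + 2*324) = 234 + (89 - 18 + 648) = 234 + 719 = 953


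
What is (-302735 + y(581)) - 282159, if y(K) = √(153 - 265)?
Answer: -584894 + 4*I*√7 ≈ -5.8489e+5 + 10.583*I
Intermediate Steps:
y(K) = 4*I*√7 (y(K) = √(-112) = 4*I*√7)
(-302735 + y(581)) - 282159 = (-302735 + 4*I*√7) - 282159 = -584894 + 4*I*√7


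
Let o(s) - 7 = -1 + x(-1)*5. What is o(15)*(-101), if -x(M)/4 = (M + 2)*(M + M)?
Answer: -4646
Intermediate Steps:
x(M) = -8*M*(2 + M) (x(M) = -4*(M + 2)*(M + M) = -4*(2 + M)*2*M = -8*M*(2 + M))
o(s) = 46 (o(s) = 7 + (-1 - 8*(-1)*(2 - 1)*5) = 7 + (-1 - 8*(-1)*1*5) = 7 + (-1 + 8*5) = 7 + (-1 + 40) = 7 + 39 = 46)
o(15)*(-101) = 46*(-101) = -4646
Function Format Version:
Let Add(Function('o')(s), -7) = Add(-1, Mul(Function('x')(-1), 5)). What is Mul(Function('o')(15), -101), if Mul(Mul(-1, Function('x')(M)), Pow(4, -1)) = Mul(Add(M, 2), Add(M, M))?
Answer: -4646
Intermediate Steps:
Function('x')(M) = Mul(-8, M, Add(2, M)) (Function('x')(M) = Mul(-4, Mul(Add(M, 2), Add(M, M))) = Mul(-4, Mul(Add(2, M), Mul(2, M))) = Mul(-4, Mul(2, M, Add(2, M))) = Mul(-8, M, Add(2, M)))
Function('o')(s) = 46 (Function('o')(s) = Add(7, Add(-1, Mul(Mul(-8, -1, Add(2, -1)), 5))) = Add(7, Add(-1, Mul(Mul(-8, -1, 1), 5))) = Add(7, Add(-1, Mul(8, 5))) = Add(7, Add(-1, 40)) = Add(7, 39) = 46)
Mul(Function('o')(15), -101) = Mul(46, -101) = -4646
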